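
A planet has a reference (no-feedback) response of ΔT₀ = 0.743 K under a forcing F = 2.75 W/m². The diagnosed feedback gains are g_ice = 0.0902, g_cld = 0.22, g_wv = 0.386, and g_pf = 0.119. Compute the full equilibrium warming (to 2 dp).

4.02 K

Total gain g = 0.0902 + 0.22 + 0.386 + 0.119 = 0.8152.
Amplification A = 1/(1 − 0.8152) = 5.411.
ΔT = 0.743 × 5.411 = 4.02 K.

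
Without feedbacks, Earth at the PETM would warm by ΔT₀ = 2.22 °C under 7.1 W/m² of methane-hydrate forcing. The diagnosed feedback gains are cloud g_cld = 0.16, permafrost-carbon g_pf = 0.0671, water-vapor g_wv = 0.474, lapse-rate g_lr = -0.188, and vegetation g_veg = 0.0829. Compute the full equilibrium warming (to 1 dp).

Total gain g = 0.16 + 0.0671 + 0.474 − 0.188 + 0.0829 = 0.596.
Amplification A = 1/(1 − 0.596) = 2.475.
ΔT = 2.22 × 2.475 = 5.5 °C.

5.5 °C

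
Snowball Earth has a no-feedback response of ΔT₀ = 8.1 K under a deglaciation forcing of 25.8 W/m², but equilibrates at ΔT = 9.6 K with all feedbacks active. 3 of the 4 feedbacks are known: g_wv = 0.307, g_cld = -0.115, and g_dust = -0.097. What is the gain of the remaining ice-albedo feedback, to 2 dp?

Amplification A = ΔT/ΔT₀ = 9.6/8.1 = 1.185.
Total gain g = 1 − 1/A = 1 − 1/1.185 = 0.1561.
Known gains sum to 0.307 − 0.115 − 0.097 = 0.095.
g_ice = 0.1561 − 0.095 = 0.06.

0.06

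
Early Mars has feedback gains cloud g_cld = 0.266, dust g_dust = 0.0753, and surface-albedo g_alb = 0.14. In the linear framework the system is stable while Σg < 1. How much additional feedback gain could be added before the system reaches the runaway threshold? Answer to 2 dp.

Current total gain = 0.266 + 0.0753 + 0.14 = 0.4813.
Margin to runaway = 1 − 0.4813 = 0.52.

0.52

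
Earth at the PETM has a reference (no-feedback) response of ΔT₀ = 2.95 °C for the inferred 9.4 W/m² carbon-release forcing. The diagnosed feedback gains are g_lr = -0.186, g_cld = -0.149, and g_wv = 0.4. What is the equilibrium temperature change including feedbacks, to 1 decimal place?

3.2 °C

Total gain g = -0.186 − 0.149 + 0.4 = 0.065.
Amplification A = 1/(1 − 0.065) = 1.07.
ΔT = 2.95 × 1.07 = 3.2 °C.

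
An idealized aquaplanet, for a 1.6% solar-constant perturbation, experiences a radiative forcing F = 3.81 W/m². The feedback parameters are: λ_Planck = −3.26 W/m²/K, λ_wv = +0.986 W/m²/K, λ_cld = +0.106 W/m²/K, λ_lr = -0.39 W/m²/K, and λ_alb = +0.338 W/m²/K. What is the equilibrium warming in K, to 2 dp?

Net feedback parameter λ = (−3.26) + (+0.986) + (+0.106) + (-0.39) + (+0.338) = -2.22 W/m²/K.
ΔT = −F/λ = −3.81/(-2.22) = 1.72 K.

1.72 K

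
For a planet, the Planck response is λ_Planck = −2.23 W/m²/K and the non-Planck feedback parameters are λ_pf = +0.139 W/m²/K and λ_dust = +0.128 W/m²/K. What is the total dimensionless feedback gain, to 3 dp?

0.120

Convert to gains: g_pf = 0.139/2.23 = 0.06233; g_dust = 0.128/2.23 = 0.0574.
Total gain g = 0.11973.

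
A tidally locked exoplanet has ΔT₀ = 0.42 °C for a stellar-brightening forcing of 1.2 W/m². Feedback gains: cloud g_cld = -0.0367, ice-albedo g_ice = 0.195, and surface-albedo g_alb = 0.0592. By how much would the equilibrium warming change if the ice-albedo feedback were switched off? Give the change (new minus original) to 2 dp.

Original: g = 0.2175, ΔT = 0.42/(1−0.2175) = 0.5367 °C.
Without ice-albedo: g' = 0.0225, ΔT' = 0.42/(1−0.0225) = 0.4297 °C.
Change = 0.4297 − 0.5367 = -0.11 °C.

-0.11 °C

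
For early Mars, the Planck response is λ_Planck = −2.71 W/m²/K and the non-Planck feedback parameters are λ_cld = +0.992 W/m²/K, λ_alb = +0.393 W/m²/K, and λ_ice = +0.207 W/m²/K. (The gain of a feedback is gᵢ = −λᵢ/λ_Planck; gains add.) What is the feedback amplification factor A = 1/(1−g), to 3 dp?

Convert to gains: g_cld = 0.992/2.71 = 0.3661; g_alb = 0.393/2.71 = 0.145; g_ice = 0.207/2.71 = 0.07638.
Total gain g = 0.58748.
A = 1/(1 − 0.58748) = 2.424.

2.424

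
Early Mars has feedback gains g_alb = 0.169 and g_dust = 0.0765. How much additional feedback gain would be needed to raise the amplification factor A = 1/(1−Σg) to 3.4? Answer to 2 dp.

Current total gain = 0.2455.
Target gain for A = 3.4: g* = 1 − 1/3.4 = 0.7059.
Additional gain needed = 0.7059 − 0.2455 = 0.46.

0.46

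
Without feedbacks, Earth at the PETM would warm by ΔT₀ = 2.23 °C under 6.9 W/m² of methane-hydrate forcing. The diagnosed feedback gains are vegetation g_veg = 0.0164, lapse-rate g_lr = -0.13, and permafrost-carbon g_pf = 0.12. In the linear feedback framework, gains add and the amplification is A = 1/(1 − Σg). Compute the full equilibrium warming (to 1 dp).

2.2 °C

Total gain g = 0.0164 − 0.13 + 0.12 = 0.0064.
Amplification A = 1/(1 − 0.0064) = 1.006.
ΔT = 2.23 × 1.006 = 2.2 °C.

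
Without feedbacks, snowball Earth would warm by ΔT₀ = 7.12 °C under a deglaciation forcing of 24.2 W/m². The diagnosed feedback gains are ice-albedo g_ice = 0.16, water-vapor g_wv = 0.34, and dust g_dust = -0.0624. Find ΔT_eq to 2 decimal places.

Total gain g = 0.16 + 0.34 − 0.0624 = 0.4376.
Amplification A = 1/(1 − 0.4376) = 1.778.
ΔT = 7.12 × 1.778 = 12.66 °C.

12.66 °C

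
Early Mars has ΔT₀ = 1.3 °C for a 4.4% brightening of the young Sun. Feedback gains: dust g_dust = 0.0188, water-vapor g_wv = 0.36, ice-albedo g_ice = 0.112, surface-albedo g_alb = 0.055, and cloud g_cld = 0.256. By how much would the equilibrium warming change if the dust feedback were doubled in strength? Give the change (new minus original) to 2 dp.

Original: g = 0.8018, ΔT = 1.3/(1−0.8018) = 6.5590 °C.
With doubled dust: g' = 0.8206, ΔT' = 1.3/(1−0.8206) = 7.2464 °C.
Change = 7.2464 − 6.5590 = 0.69 °C.

0.69 °C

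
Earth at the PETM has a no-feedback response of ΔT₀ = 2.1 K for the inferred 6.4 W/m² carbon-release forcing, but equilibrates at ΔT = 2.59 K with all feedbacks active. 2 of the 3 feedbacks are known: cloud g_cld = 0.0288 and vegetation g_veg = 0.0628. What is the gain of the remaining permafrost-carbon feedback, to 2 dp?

0.10

Amplification A = ΔT/ΔT₀ = 2.59/2.1 = 1.233.
Total gain g = 1 − 1/A = 1 − 1/1.233 = 0.189.
Known gains sum to 0.0288 + 0.0628 = 0.0916.
g_pf = 0.189 − 0.0916 = 0.10.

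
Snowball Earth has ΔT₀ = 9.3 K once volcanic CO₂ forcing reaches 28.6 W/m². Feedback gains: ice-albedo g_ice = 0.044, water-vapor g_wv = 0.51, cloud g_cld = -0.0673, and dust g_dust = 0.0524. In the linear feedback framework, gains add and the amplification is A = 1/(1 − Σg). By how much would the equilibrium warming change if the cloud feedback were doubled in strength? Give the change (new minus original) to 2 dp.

Original: g = 0.5391, ΔT = 9.3/(1−0.5391) = 20.1779 K.
With doubled cloud: g' = 0.4718, ΔT' = 9.3/(1−0.4718) = 17.6070 K.
Change = 17.6070 − 20.1779 = -2.57 K.

-2.57 K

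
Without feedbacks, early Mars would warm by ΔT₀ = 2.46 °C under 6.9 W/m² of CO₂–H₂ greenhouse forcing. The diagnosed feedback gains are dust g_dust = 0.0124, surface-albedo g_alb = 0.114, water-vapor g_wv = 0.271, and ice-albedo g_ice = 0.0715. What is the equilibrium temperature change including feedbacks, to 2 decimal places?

Total gain g = 0.0124 + 0.114 + 0.271 + 0.0715 = 0.4689.
Amplification A = 1/(1 − 0.4689) = 1.883.
ΔT = 2.46 × 1.883 = 4.63 °C.

4.63 °C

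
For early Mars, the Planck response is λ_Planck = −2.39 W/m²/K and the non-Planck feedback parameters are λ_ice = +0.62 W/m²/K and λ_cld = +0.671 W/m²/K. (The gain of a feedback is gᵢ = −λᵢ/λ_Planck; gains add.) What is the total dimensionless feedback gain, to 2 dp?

Convert to gains: g_ice = 0.62/2.39 = 0.2594; g_cld = 0.671/2.39 = 0.2808.
Total gain g = 0.5402.

0.54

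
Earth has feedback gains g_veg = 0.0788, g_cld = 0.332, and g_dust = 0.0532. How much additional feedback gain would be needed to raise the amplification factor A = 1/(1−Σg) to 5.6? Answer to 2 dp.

Current total gain = 0.464.
Target gain for A = 5.6: g* = 1 − 1/5.6 = 0.8214.
Additional gain needed = 0.8214 − 0.464 = 0.36.

0.36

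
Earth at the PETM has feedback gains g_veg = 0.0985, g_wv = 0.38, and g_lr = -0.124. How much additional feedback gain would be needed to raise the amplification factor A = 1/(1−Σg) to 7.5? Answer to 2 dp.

0.51

Current total gain = 0.3545.
Target gain for A = 7.5: g* = 1 − 1/7.5 = 0.8667.
Additional gain needed = 0.8667 − 0.3545 = 0.51.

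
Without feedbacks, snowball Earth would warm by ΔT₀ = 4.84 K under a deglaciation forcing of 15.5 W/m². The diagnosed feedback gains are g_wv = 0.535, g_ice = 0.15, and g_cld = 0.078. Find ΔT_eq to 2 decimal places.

Total gain g = 0.535 + 0.15 + 0.078 = 0.763.
Amplification A = 1/(1 − 0.763) = 4.219.
ΔT = 4.84 × 4.219 = 20.42 K.

20.42 K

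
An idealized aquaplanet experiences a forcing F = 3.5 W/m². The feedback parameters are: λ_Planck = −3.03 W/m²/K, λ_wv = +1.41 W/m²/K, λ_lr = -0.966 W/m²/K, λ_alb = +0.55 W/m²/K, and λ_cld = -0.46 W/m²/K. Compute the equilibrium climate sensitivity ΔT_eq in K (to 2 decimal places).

Net feedback parameter λ = (−3.03) + (+1.41) + (-0.966) + (+0.55) + (-0.46) = -2.496 W/m²/K.
ΔT = −F/λ = −3.5/(-2.496) = 1.40 K.

1.40 K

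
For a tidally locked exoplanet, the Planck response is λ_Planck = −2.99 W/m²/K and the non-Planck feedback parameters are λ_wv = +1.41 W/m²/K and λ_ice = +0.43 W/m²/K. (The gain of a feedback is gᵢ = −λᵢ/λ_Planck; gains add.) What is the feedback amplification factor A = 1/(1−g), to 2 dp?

2.60

Convert to gains: g_wv = 1.41/2.99 = 0.4716; g_ice = 0.43/2.99 = 0.1438.
Total gain g = 0.6154.
A = 1/(1 − 0.6154) = 2.60.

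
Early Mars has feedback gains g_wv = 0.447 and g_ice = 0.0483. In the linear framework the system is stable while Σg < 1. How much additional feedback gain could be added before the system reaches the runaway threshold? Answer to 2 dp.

Current total gain = 0.447 + 0.0483 = 0.4953.
Margin to runaway = 1 − 0.4953 = 0.50.

0.50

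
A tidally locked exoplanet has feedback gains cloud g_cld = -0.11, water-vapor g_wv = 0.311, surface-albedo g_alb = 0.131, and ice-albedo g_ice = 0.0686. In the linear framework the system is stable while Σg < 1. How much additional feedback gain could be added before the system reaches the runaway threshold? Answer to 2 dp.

0.60

Current total gain = -0.11 + 0.311 + 0.131 + 0.0686 = 0.4006.
Margin to runaway = 1 − 0.4006 = 0.60.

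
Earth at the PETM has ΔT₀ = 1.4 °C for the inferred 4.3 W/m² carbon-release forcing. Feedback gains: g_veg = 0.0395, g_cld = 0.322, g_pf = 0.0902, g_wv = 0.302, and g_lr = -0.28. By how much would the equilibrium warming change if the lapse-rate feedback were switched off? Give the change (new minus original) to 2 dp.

3.02 °C

Original: g = 0.4737, ΔT = 1.4/(1−0.4737) = 2.6601 °C.
Without lapse-rate: g' = 0.7537, ΔT' = 1.4/(1−0.7537) = 5.6841 °C.
Change = 5.6841 − 2.6601 = 3.02 °C.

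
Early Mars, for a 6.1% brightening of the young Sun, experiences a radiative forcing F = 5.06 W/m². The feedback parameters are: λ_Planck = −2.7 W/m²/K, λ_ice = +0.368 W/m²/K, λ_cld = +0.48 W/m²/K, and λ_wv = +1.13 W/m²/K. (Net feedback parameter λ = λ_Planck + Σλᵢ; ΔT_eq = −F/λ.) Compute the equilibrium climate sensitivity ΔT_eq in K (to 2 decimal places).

Net feedback parameter λ = (−2.7) + (+0.368) + (+0.48) + (+1.13) = -0.722 W/m²/K.
ΔT = −F/λ = −5.06/(-0.722) = 7.01 K.

7.01 K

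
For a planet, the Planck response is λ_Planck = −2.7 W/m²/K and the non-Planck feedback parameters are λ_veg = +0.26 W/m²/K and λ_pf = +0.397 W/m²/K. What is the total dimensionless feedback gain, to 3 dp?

Convert to gains: g_veg = 0.26/2.7 = 0.0963; g_pf = 0.397/2.7 = 0.147.
Total gain g = 0.2433.

0.243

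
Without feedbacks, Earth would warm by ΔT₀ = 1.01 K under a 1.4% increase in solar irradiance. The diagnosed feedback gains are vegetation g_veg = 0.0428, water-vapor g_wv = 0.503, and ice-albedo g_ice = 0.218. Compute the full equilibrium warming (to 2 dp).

4.28 K

Total gain g = 0.0428 + 0.503 + 0.218 = 0.7638.
Amplification A = 1/(1 − 0.7638) = 4.234.
ΔT = 1.01 × 4.234 = 4.28 K.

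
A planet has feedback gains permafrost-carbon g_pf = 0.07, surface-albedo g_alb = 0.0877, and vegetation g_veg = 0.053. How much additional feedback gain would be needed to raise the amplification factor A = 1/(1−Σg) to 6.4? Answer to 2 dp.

0.63

Current total gain = 0.2107.
Target gain for A = 6.4: g* = 1 − 1/6.4 = 0.8438.
Additional gain needed = 0.8438 − 0.2107 = 0.63.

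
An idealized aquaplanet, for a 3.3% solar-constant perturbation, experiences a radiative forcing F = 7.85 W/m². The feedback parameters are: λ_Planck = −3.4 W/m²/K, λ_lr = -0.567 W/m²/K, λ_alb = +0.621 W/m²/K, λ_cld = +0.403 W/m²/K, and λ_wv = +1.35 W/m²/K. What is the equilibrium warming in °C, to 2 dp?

Net feedback parameter λ = (−3.4) + (-0.567) + (+0.621) + (+0.403) + (+1.35) = -1.593 W/m²/K.
ΔT = −F/λ = −7.85/(-1.593) = 4.93 °C.

4.93 °C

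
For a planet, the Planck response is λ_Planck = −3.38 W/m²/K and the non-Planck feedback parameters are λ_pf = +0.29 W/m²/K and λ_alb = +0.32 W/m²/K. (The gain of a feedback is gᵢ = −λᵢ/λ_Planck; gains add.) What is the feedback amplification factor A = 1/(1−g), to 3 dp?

1.220

Convert to gains: g_pf = 0.29/3.38 = 0.0858; g_alb = 0.32/3.38 = 0.09467.
Total gain g = 0.18047.
A = 1/(1 − 0.18047) = 1.220.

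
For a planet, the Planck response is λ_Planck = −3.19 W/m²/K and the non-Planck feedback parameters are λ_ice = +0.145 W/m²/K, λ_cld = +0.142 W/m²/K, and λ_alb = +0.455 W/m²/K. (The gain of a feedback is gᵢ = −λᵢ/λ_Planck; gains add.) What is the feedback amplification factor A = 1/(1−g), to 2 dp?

Convert to gains: g_ice = 0.145/3.19 = 0.04545; g_cld = 0.142/3.19 = 0.04451; g_alb = 0.455/3.19 = 0.1426.
Total gain g = 0.23256.
A = 1/(1 − 0.23256) = 1.30.

1.30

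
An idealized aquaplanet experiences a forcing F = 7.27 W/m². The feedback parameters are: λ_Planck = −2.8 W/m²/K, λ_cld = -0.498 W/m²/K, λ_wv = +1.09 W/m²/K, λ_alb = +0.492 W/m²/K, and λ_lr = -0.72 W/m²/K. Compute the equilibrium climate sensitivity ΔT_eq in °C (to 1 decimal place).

3.0 °C

Net feedback parameter λ = (−2.8) + (-0.498) + (+1.09) + (+0.492) + (-0.72) = -2.436 W/m²/K.
ΔT = −F/λ = −7.27/(-2.436) = 3.0 °C.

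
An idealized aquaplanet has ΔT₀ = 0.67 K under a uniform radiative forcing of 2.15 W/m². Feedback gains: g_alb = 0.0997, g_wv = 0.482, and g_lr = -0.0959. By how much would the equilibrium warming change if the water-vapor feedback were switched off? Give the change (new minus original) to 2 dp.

Original: g = 0.4858, ΔT = 0.67/(1−0.4858) = 1.3030 K.
Without water-vapor: g' = 0.0038, ΔT' = 0.67/(1−0.0038) = 0.6726 K.
Change = 0.6726 − 1.3030 = -0.63 K.

-0.63 K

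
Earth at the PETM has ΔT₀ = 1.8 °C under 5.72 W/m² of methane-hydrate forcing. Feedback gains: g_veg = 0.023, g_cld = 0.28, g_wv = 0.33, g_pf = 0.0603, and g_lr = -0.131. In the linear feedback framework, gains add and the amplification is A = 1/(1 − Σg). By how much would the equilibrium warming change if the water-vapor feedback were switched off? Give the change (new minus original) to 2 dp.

-1.77 °C

Original: g = 0.5623, ΔT = 1.8/(1−0.5623) = 4.1124 °C.
Without water-vapor: g' = 0.2323, ΔT' = 1.8/(1−0.2323) = 2.3447 °C.
Change = 2.3447 − 4.1124 = -1.77 °C.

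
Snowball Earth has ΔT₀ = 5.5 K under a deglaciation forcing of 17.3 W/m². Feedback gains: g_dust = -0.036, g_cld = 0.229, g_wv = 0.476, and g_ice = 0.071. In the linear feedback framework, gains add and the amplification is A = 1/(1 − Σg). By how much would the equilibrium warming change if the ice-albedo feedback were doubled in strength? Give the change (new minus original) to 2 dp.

7.95 K

Original: g = 0.74, ΔT = 5.5/(1−0.74) = 21.1538 K.
With doubled ice-albedo: g' = 0.811, ΔT' = 5.5/(1−0.811) = 29.1005 K.
Change = 29.1005 − 21.1538 = 7.95 K.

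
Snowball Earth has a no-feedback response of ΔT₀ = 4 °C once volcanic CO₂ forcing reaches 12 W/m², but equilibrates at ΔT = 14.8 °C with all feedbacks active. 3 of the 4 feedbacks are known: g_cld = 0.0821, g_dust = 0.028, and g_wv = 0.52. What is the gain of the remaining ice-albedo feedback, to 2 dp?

Amplification A = ΔT/ΔT₀ = 14.8/4 = 3.7.
Total gain g = 1 − 1/A = 1 − 1/3.7 = 0.7297.
Known gains sum to 0.0821 + 0.028 + 0.52 = 0.6301.
g_ice = 0.7297 − 0.6301 = 0.10.

0.10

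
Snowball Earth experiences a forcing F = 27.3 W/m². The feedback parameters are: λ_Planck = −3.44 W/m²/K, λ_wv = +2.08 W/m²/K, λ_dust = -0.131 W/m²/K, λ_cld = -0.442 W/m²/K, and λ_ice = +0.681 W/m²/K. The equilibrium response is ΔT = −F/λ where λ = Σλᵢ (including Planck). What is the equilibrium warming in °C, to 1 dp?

Net feedback parameter λ = (−3.44) + (+2.08) + (-0.131) + (-0.442) + (+0.681) = -1.252 W/m²/K.
ΔT = −F/λ = −27.3/(-1.252) = 21.8 °C.

21.8 °C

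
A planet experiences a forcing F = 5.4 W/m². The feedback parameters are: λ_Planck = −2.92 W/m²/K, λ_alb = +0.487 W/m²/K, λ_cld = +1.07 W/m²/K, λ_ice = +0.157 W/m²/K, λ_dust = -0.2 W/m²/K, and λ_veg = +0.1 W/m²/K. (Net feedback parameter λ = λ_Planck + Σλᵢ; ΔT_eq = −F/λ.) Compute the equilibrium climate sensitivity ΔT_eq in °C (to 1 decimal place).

4.1 °C

Net feedback parameter λ = (−2.92) + (+0.487) + (+1.07) + (+0.157) + (-0.2) + (+0.1) = -1.306 W/m²/K.
ΔT = −F/λ = −5.4/(-1.306) = 4.1 °C.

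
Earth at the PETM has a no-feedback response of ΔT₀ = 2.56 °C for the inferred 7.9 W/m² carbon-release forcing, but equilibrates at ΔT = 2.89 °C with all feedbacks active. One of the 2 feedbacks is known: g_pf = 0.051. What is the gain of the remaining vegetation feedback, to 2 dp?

0.06

Amplification A = ΔT/ΔT₀ = 2.89/2.56 = 1.129.
Total gain g = 1 − 1/A = 1 − 1/1.129 = 0.1143.
The known gain is 0.051.
g_veg = 0.1143 − 0.051 = 0.06.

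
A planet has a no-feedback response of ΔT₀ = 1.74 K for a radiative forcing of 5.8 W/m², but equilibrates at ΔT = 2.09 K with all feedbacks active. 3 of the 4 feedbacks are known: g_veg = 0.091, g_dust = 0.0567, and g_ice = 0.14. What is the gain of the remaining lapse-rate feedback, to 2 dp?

Amplification A = ΔT/ΔT₀ = 2.09/1.74 = 1.201.
Total gain g = 1 − 1/A = 1 − 1/1.201 = 0.1674.
Known gains sum to 0.091 + 0.0567 + 0.14 = 0.2877.
g_lr = 0.1674 − 0.2877 = -0.12.

-0.12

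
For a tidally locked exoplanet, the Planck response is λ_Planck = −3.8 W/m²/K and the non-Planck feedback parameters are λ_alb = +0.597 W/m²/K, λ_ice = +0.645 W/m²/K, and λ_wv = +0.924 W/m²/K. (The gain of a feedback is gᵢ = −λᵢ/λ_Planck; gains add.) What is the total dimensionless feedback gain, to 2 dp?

0.57

Convert to gains: g_alb = 0.597/3.8 = 0.1571; g_ice = 0.645/3.8 = 0.1697; g_wv = 0.924/3.8 = 0.2432.
Total gain g = 0.57.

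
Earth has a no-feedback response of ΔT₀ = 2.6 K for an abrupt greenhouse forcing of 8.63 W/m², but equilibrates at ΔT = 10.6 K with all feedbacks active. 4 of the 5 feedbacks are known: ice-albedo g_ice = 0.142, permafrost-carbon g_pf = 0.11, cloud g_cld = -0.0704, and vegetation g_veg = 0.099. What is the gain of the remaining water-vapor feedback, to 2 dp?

Amplification A = ΔT/ΔT₀ = 10.6/2.6 = 4.077.
Total gain g = 1 − 1/A = 1 − 1/4.077 = 0.7547.
Known gains sum to 0.142 + 0.11 − 0.0704 + 0.099 = 0.2806.
g_wv = 0.7547 − 0.2806 = 0.47.

0.47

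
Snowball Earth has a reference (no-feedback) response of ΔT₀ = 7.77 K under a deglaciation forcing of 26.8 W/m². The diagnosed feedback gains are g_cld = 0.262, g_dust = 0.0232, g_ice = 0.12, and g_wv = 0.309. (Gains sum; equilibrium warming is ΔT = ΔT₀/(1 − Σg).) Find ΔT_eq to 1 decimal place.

Total gain g = 0.262 + 0.0232 + 0.12 + 0.309 = 0.7142.
Amplification A = 1/(1 − 0.7142) = 3.499.
ΔT = 7.77 × 3.499 = 27.2 K.

27.2 K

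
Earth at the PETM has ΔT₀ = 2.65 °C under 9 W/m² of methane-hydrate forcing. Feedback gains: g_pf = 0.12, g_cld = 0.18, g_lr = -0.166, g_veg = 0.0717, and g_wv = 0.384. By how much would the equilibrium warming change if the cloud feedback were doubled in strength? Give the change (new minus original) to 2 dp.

5.05 °C

Original: g = 0.5897, ΔT = 2.65/(1−0.5897) = 6.4587 °C.
With doubled cloud: g' = 0.7697, ΔT' = 2.65/(1−0.7697) = 11.5067 °C.
Change = 11.5067 − 6.4587 = 5.05 °C.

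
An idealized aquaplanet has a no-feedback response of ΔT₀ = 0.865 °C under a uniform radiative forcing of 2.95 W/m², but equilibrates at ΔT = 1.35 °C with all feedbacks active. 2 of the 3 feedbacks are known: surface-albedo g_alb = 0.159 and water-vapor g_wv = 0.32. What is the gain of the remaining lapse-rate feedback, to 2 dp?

Amplification A = ΔT/ΔT₀ = 1.35/0.865 = 1.561.
Total gain g = 1 − 1/A = 1 − 1/1.561 = 0.3594.
Known gains sum to 0.159 + 0.32 = 0.479.
g_lr = 0.3594 − 0.479 = -0.12.

-0.12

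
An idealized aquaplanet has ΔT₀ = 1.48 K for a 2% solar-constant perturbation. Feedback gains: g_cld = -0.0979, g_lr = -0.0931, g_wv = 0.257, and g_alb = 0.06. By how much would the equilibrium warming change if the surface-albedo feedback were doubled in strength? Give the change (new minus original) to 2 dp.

0.12 K

Original: g = 0.126, ΔT = 1.48/(1−0.126) = 1.6934 K.
With doubled surface-albedo: g' = 0.186, ΔT' = 1.48/(1−0.186) = 1.8182 K.
Change = 1.8182 − 1.6934 = 0.12 K.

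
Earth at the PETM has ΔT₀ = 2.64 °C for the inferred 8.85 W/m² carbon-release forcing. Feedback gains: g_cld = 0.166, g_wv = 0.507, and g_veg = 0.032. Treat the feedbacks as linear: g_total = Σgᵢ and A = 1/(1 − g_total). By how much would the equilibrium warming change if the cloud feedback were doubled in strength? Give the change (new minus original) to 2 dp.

11.52 °C

Original: g = 0.705, ΔT = 2.64/(1−0.705) = 8.9492 °C.
With doubled cloud: g' = 0.871, ΔT' = 2.64/(1−0.871) = 20.4651 °C.
Change = 20.4651 − 8.9492 = 11.52 °C.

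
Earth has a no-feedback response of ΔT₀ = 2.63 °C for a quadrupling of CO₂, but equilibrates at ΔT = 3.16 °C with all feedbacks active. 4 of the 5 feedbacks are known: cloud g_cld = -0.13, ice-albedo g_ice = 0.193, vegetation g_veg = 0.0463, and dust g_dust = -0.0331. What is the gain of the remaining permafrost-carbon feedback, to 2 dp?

0.09

Amplification A = ΔT/ΔT₀ = 3.16/2.63 = 1.202.
Total gain g = 1 − 1/A = 1 − 1/1.202 = 0.1681.
Known gains sum to -0.13 + 0.193 + 0.0463 − 0.0331 = 0.0762.
g_pf = 0.1681 − 0.0762 = 0.09.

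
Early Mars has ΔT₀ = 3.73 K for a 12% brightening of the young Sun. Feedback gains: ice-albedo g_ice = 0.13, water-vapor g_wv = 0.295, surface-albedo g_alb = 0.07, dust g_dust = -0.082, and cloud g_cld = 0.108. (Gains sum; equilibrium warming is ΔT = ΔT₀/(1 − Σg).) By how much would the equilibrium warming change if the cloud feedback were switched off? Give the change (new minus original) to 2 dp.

Original: g = 0.521, ΔT = 3.73/(1−0.521) = 7.7871 K.
Without cloud: g' = 0.413, ΔT' = 3.73/(1−0.413) = 6.3543 K.
Change = 6.3543 − 7.7871 = -1.43 K.

-1.43 K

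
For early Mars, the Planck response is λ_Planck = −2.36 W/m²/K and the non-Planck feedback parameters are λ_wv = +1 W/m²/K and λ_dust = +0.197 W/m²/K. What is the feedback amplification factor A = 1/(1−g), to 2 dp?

Convert to gains: g_wv = 1/2.36 = 0.4237; g_dust = 0.197/2.36 = 0.08347.
Total gain g = 0.50717.
A = 1/(1 − 0.50717) = 2.03.

2.03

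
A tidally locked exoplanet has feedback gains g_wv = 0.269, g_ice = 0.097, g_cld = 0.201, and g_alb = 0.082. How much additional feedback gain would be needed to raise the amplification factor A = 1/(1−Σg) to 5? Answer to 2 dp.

Current total gain = 0.649.
Target gain for A = 5: g* = 1 − 1/5 = 0.8.
Additional gain needed = 0.8 − 0.649 = 0.15.

0.15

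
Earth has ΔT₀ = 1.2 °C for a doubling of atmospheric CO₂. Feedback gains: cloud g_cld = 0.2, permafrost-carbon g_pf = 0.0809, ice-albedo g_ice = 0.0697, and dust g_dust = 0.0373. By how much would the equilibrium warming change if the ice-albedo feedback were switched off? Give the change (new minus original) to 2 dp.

-0.20 °C

Original: g = 0.3879, ΔT = 1.2/(1−0.3879) = 1.9605 °C.
Without ice-albedo: g' = 0.3182, ΔT' = 1.2/(1−0.3182) = 1.7600 °C.
Change = 1.7600 − 1.9605 = -0.20 °C.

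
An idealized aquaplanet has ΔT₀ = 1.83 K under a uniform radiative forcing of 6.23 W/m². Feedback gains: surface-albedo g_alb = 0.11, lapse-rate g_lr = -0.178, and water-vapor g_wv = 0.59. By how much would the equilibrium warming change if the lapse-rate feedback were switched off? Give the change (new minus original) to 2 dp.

2.27 K

Original: g = 0.522, ΔT = 1.83/(1−0.522) = 3.8285 K.
Without lapse-rate: g' = 0.7, ΔT' = 1.83/(1−0.7) = 6.1000 K.
Change = 6.1000 − 3.8285 = 2.27 K.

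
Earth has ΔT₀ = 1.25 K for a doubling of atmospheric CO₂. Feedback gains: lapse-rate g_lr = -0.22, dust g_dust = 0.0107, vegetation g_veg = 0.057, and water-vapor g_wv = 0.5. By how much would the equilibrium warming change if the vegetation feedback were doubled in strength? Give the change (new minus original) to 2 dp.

0.18 K

Original: g = 0.3477, ΔT = 1.25/(1−0.3477) = 1.9163 K.
With doubled vegetation: g' = 0.4047, ΔT' = 1.25/(1−0.4047) = 2.0998 K.
Change = 2.0998 − 1.9163 = 0.18 K.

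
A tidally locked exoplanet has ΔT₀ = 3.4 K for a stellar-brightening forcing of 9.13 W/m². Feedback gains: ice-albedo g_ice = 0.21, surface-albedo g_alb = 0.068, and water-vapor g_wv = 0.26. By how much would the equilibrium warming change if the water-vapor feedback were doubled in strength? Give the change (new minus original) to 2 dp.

Original: g = 0.538, ΔT = 3.4/(1−0.538) = 7.3593 K.
With doubled water-vapor: g' = 0.798, ΔT' = 3.4/(1−0.798) = 16.8317 K.
Change = 16.8317 − 7.3593 = 9.47 K.

9.47 K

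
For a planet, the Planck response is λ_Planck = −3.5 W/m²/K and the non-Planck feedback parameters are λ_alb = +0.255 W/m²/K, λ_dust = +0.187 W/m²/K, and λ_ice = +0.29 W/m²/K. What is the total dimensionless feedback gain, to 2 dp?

Convert to gains: g_alb = 0.255/3.5 = 0.07286; g_dust = 0.187/3.5 = 0.05343; g_ice = 0.29/3.5 = 0.08286.
Total gain g = 0.20915.

0.21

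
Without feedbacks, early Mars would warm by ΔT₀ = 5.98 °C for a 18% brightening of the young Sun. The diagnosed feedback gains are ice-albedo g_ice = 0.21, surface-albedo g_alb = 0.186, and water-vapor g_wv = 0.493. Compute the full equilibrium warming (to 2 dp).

Total gain g = 0.21 + 0.186 + 0.493 = 0.889.
Amplification A = 1/(1 − 0.889) = 9.009.
ΔT = 5.98 × 9.009 = 53.87 °C.

53.87 °C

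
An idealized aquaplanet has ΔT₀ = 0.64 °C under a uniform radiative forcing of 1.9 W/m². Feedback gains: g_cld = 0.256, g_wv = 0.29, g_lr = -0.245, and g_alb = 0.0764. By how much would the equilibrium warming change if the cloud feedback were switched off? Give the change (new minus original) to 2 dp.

-0.30 °C

Original: g = 0.3774, ΔT = 0.64/(1−0.3774) = 1.0279 °C.
Without cloud: g' = 0.1214, ΔT' = 0.64/(1−0.1214) = 0.7284 °C.
Change = 0.7284 − 1.0279 = -0.30 °C.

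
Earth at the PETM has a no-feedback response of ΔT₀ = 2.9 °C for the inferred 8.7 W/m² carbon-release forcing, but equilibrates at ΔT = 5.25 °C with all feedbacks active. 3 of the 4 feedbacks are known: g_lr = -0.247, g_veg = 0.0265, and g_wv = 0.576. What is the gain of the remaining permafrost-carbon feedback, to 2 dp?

0.09

Amplification A = ΔT/ΔT₀ = 5.25/2.9 = 1.81.
Total gain g = 1 − 1/A = 1 − 1/1.81 = 0.4475.
Known gains sum to -0.247 + 0.0265 + 0.576 = 0.3555.
g_pf = 0.4475 − 0.3555 = 0.09.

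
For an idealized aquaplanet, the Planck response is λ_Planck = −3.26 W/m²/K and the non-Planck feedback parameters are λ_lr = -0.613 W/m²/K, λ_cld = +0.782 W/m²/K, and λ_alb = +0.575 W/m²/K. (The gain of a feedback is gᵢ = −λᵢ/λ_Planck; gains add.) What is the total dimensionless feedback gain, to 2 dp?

Convert to gains: g_lr = -0.613/3.26 = -0.188; g_cld = 0.782/3.26 = 0.2399; g_alb = 0.575/3.26 = 0.1764.
Total gain g = 0.2283.

0.23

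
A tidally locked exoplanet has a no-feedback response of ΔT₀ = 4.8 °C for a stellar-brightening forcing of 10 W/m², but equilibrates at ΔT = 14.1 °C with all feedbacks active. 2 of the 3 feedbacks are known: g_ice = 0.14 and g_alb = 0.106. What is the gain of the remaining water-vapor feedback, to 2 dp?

0.41

Amplification A = ΔT/ΔT₀ = 14.1/4.8 = 2.938.
Total gain g = 1 − 1/A = 1 − 1/2.938 = 0.6596.
Known gains sum to 0.14 + 0.106 = 0.246.
g_wv = 0.6596 − 0.246 = 0.41.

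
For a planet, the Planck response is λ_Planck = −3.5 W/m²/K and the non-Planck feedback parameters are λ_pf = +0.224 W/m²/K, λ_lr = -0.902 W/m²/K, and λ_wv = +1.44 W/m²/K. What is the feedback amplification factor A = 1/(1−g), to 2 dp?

Convert to gains: g_pf = 0.224/3.5 = 0.064; g_lr = -0.902/3.5 = -0.2577; g_wv = 1.44/3.5 = 0.4114.
Total gain g = 0.2177.
A = 1/(1 − 0.2177) = 1.28.

1.28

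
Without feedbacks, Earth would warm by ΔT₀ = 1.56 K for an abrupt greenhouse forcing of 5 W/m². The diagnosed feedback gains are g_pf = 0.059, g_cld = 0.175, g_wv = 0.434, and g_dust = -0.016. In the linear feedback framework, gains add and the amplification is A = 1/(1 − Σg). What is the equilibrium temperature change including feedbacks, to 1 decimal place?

Total gain g = 0.059 + 0.175 + 0.434 − 0.016 = 0.652.
Amplification A = 1/(1 − 0.652) = 2.874.
ΔT = 1.56 × 2.874 = 4.5 K.

4.5 K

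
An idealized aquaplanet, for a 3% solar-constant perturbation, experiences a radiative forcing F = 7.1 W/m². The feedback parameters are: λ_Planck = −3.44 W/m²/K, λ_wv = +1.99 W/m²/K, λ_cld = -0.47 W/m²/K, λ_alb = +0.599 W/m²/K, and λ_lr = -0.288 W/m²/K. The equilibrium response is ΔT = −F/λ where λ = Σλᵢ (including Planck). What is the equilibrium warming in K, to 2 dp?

Net feedback parameter λ = (−3.44) + (+1.99) + (-0.47) + (+0.599) + (-0.288) = -1.609 W/m²/K.
ΔT = −F/λ = −7.1/(-1.609) = 4.41 K.

4.41 K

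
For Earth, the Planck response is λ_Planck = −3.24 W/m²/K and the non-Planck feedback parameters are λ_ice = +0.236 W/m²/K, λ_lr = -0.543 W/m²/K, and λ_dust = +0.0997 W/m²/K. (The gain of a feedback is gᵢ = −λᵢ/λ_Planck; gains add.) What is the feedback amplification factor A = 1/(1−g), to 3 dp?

0.940

Convert to gains: g_ice = 0.236/3.24 = 0.07284; g_lr = -0.543/3.24 = -0.1676; g_dust = 0.0997/3.24 = 0.03077.
Total gain g = -0.06399.
A = 1/(1 + 0.06399) = 0.940.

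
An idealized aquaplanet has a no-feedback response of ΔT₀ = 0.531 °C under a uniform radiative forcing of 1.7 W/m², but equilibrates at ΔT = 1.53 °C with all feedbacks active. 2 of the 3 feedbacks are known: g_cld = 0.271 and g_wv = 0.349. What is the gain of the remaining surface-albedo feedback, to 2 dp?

Amplification A = ΔT/ΔT₀ = 1.53/0.531 = 2.881.
Total gain g = 1 − 1/A = 1 − 1/2.881 = 0.6529.
Known gains sum to 0.271 + 0.349 = 0.62.
g_alb = 0.6529 − 0.62 = 0.03.

0.03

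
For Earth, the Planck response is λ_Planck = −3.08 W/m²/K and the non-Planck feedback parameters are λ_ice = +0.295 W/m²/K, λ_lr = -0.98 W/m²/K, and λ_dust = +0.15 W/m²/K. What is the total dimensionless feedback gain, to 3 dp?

Convert to gains: g_ice = 0.295/3.08 = 0.09578; g_lr = -0.98/3.08 = -0.3182; g_dust = 0.15/3.08 = 0.0487.
Total gain g = -0.17372.

-0.174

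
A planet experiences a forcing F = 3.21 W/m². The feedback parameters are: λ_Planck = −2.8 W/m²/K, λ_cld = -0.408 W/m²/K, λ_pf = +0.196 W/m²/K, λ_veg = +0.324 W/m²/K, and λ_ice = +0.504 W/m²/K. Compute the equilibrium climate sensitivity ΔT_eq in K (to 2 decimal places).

Net feedback parameter λ = (−2.8) + (-0.408) + (+0.196) + (+0.324) + (+0.504) = -2.184 W/m²/K.
ΔT = −F/λ = −3.21/(-2.184) = 1.47 K.

1.47 K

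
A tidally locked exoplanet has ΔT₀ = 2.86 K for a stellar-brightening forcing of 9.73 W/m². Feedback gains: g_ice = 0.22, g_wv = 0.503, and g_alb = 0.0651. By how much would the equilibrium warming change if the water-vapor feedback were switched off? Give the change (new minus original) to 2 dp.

-9.50 K

Original: g = 0.7881, ΔT = 2.86/(1−0.7881) = 13.4969 K.
Without water-vapor: g' = 0.2851, ΔT' = 2.86/(1−0.2851) = 4.0006 K.
Change = 4.0006 − 13.4969 = -9.50 K.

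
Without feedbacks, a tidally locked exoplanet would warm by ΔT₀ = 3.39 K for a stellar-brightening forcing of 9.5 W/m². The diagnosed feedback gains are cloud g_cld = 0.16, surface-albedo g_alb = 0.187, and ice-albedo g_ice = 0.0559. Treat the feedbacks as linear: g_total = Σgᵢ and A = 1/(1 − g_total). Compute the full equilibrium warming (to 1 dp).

5.7 K

Total gain g = 0.16 + 0.187 + 0.0559 = 0.4029.
Amplification A = 1/(1 − 0.4029) = 1.675.
ΔT = 3.39 × 1.675 = 5.7 K.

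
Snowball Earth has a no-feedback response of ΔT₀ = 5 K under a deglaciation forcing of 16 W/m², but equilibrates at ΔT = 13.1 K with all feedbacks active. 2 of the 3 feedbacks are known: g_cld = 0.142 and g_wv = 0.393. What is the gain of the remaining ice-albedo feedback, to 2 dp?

0.08

Amplification A = ΔT/ΔT₀ = 13.1/5 = 2.62.
Total gain g = 1 − 1/A = 1 − 1/2.62 = 0.6183.
Known gains sum to 0.142 + 0.393 = 0.535.
g_ice = 0.6183 − 0.535 = 0.08.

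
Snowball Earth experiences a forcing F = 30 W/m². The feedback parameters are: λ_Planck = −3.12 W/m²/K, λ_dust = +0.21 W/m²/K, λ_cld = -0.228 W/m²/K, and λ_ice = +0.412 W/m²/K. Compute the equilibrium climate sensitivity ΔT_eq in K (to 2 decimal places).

11.01 K

Net feedback parameter λ = (−3.12) + (+0.21) + (-0.228) + (+0.412) = -2.726 W/m²/K.
ΔT = −F/λ = −30/(-2.726) = 11.01 K.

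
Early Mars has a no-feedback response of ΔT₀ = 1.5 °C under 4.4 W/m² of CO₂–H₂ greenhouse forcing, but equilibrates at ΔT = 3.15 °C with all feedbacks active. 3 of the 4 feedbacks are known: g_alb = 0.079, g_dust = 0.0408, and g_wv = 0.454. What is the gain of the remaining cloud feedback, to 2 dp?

Amplification A = ΔT/ΔT₀ = 3.15/1.5 = 2.1.
Total gain g = 1 − 1/A = 1 − 1/2.1 = 0.5238.
Known gains sum to 0.079 + 0.0408 + 0.454 = 0.5738.
g_cld = 0.5238 − 0.5738 = -0.05.

-0.05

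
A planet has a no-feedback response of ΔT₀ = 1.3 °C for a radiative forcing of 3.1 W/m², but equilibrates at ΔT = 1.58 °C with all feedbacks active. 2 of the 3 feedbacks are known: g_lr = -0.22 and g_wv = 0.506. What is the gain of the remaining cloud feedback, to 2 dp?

-0.11

Amplification A = ΔT/ΔT₀ = 1.58/1.3 = 1.215.
Total gain g = 1 − 1/A = 1 − 1/1.215 = 0.177.
Known gains sum to -0.22 + 0.506 = 0.286.
g_cld = 0.177 − 0.286 = -0.11.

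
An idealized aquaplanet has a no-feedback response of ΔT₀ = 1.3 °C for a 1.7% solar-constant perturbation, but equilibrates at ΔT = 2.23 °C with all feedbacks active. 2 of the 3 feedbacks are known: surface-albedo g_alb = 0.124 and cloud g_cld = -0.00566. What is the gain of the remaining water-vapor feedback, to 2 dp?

0.30

Amplification A = ΔT/ΔT₀ = 2.23/1.3 = 1.715.
Total gain g = 1 − 1/A = 1 − 1/1.715 = 0.4169.
Known gains sum to 0.124 − 0.00566 = 0.11834.
g_wv = 0.4169 − 0.11834 = 0.30.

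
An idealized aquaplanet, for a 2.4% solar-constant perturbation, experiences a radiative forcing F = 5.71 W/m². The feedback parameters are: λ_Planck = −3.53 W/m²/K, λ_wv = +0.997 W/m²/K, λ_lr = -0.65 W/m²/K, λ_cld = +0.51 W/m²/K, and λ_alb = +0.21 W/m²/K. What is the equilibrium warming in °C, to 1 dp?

2.3 °C

Net feedback parameter λ = (−3.53) + (+0.997) + (-0.65) + (+0.51) + (+0.21) = -2.463 W/m²/K.
ΔT = −F/λ = −5.71/(-2.463) = 2.3 °C.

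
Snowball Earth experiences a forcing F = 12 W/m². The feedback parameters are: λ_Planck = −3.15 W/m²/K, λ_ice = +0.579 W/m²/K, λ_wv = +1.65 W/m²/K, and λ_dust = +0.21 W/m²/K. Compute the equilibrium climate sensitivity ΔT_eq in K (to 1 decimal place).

16.9 K

Net feedback parameter λ = (−3.15) + (+0.579) + (+1.65) + (+0.21) = -0.711 W/m²/K.
ΔT = −F/λ = −12/(-0.711) = 16.9 K.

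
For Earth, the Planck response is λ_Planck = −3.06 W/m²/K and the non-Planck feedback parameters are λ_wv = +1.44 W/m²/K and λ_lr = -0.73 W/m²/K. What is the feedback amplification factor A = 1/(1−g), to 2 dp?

1.30

Convert to gains: g_wv = 1.44/3.06 = 0.4706; g_lr = -0.73/3.06 = -0.2386.
Total gain g = 0.232.
A = 1/(1 − 0.232) = 1.30.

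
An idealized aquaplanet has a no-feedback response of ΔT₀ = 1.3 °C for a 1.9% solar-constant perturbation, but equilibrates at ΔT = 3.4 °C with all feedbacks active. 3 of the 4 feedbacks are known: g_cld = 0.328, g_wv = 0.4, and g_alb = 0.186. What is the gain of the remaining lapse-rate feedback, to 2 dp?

-0.30

Amplification A = ΔT/ΔT₀ = 3.4/1.3 = 2.615.
Total gain g = 1 − 1/A = 1 − 1/2.615 = 0.6176.
Known gains sum to 0.328 + 0.4 + 0.186 = 0.914.
g_lr = 0.6176 − 0.914 = -0.30.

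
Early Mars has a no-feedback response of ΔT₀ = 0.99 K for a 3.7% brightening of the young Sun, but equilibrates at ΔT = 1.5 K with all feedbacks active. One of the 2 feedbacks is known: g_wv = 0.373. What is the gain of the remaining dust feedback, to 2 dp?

-0.03

Amplification A = ΔT/ΔT₀ = 1.5/0.99 = 1.515.
Total gain g = 1 − 1/A = 1 − 1/1.515 = 0.3399.
The known gain is 0.373.
g_dust = 0.3399 − 0.373 = -0.03.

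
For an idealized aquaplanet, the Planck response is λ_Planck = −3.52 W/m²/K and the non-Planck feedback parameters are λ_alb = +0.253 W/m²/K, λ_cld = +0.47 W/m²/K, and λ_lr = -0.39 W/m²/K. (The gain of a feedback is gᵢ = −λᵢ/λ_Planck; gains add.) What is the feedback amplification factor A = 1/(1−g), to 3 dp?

Convert to gains: g_alb = 0.253/3.52 = 0.07187; g_cld = 0.47/3.52 = 0.1335; g_lr = -0.39/3.52 = -0.1108.
Total gain g = 0.09457.
A = 1/(1 − 0.09457) = 1.104.

1.104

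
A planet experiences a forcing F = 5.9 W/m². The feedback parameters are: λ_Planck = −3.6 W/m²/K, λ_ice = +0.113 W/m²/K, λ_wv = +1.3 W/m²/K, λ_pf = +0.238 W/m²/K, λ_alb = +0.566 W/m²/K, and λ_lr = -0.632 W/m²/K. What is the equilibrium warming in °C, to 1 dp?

2.9 °C

Net feedback parameter λ = (−3.6) + (+0.113) + (+1.3) + (+0.238) + (+0.566) + (-0.632) = -2.015 W/m²/K.
ΔT = −F/λ = −5.9/(-2.015) = 2.9 °C.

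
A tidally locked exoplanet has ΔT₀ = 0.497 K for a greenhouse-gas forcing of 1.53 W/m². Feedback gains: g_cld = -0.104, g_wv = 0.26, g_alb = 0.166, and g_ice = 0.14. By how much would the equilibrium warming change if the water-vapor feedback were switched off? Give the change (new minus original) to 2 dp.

Original: g = 0.462, ΔT = 0.497/(1−0.462) = 0.9238 K.
Without water-vapor: g' = 0.202, ΔT' = 0.497/(1−0.202) = 0.6228 K.
Change = 0.6228 − 0.9238 = -0.30 K.

-0.30 K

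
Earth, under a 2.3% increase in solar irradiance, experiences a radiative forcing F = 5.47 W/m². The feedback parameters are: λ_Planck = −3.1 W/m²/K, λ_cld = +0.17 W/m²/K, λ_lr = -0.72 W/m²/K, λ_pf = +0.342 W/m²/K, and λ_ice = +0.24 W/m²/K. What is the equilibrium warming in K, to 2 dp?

Net feedback parameter λ = (−3.1) + (+0.17) + (-0.72) + (+0.342) + (+0.24) = -3.068 W/m²/K.
ΔT = −F/λ = −5.47/(-3.068) = 1.78 K.

1.78 K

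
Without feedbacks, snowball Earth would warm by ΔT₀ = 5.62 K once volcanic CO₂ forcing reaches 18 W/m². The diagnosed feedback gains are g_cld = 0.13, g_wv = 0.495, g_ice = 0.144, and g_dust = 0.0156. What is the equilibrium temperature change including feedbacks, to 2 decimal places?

Total gain g = 0.13 + 0.495 + 0.144 + 0.0156 = 0.7846.
Amplification A = 1/(1 − 0.7846) = 4.643.
ΔT = 5.62 × 4.643 = 26.09 K.

26.09 K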